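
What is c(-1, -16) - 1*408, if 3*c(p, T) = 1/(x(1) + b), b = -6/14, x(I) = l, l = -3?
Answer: -29383/72 ≈ -408.10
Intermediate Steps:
x(I) = -3
b = -3/7 (b = -6*1/14 = -3/7 ≈ -0.42857)
c(p, T) = -7/72 (c(p, T) = 1/(3*(-3 - 3/7)) = 1/(3*(-24/7)) = (⅓)*(-7/24) = -7/72)
c(-1, -16) - 1*408 = -7/72 - 1*408 = -7/72 - 408 = -29383/72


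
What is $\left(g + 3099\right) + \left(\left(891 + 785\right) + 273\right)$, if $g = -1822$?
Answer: $3226$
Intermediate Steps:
$\left(g + 3099\right) + \left(\left(891 + 785\right) + 273\right) = \left(-1822 + 3099\right) + \left(\left(891 + 785\right) + 273\right) = 1277 + \left(1676 + 273\right) = 1277 + 1949 = 3226$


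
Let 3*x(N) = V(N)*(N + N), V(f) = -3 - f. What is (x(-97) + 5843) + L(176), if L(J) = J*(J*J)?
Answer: 16354621/3 ≈ 5.4515e+6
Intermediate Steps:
x(N) = 2*N*(-3 - N)/3 (x(N) = ((-3 - N)*(N + N))/3 = ((-3 - N)*(2*N))/3 = (2*N*(-3 - N))/3 = 2*N*(-3 - N)/3)
L(J) = J**3 (L(J) = J*J**2 = J**3)
(x(-97) + 5843) + L(176) = (-2/3*(-97)*(3 - 97) + 5843) + 176**3 = (-2/3*(-97)*(-94) + 5843) + 5451776 = (-18236/3 + 5843) + 5451776 = -707/3 + 5451776 = 16354621/3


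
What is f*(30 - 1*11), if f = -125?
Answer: -2375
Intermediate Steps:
f*(30 - 1*11) = -125*(30 - 1*11) = -125*(30 - 11) = -125*19 = -2375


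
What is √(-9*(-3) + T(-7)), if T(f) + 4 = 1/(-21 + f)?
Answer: √4501/14 ≈ 4.7921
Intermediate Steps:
T(f) = -4 + 1/(-21 + f)
√(-9*(-3) + T(-7)) = √(-9*(-3) + (85 - 4*(-7))/(-21 - 7)) = √(27 + (85 + 28)/(-28)) = √(27 - 1/28*113) = √(27 - 113/28) = √(643/28) = √4501/14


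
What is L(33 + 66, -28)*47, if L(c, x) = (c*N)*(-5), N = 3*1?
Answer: -69795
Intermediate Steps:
N = 3
L(c, x) = -15*c (L(c, x) = (c*3)*(-5) = (3*c)*(-5) = -15*c)
L(33 + 66, -28)*47 = -15*(33 + 66)*47 = -15*99*47 = -1485*47 = -69795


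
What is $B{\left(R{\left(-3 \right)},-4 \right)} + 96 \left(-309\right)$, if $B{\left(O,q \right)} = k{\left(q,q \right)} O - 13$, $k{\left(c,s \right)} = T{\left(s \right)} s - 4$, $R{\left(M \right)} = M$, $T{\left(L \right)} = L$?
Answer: $-29713$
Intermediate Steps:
$k{\left(c,s \right)} = -4 + s^{2}$ ($k{\left(c,s \right)} = s s - 4 = s^{2} - 4 = -4 + s^{2}$)
$B{\left(O,q \right)} = -13 + O \left(-4 + q^{2}\right)$ ($B{\left(O,q \right)} = \left(-4 + q^{2}\right) O - 13 = O \left(-4 + q^{2}\right) - 13 = -13 + O \left(-4 + q^{2}\right)$)
$B{\left(R{\left(-3 \right)},-4 \right)} + 96 \left(-309\right) = \left(-13 - 3 \left(-4 + \left(-4\right)^{2}\right)\right) + 96 \left(-309\right) = \left(-13 - 3 \left(-4 + 16\right)\right) - 29664 = \left(-13 - 36\right) - 29664 = -49 - 29664 = -29713$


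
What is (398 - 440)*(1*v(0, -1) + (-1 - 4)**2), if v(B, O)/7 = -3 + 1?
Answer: -462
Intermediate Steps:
v(B, O) = -14 (v(B, O) = 7*(-3 + 1) = 7*(-2) = -14)
(398 - 440)*(1*v(0, -1) + (-1 - 4)**2) = (398 - 440)*(1*(-14) + (-1 - 4)**2) = -42*(-14 + (-5)**2) = -42*(-14 + 25) = -42*11 = -462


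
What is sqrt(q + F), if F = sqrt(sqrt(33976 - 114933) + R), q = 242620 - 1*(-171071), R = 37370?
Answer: sqrt(413691 + sqrt(37370 + I*sqrt(80957))) ≈ 643.34 + 0.e-3*I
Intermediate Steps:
q = 413691 (q = 242620 + 171071 = 413691)
F = sqrt(37370 + I*sqrt(80957)) (F = sqrt(sqrt(33976 - 114933) + 37370) = sqrt(sqrt(-80957) + 37370) = sqrt(I*sqrt(80957) + 37370) = sqrt(37370 + I*sqrt(80957)) ≈ 193.31 + 0.7359*I)
sqrt(q + F) = sqrt(413691 + sqrt(37370 + I*sqrt(80957)))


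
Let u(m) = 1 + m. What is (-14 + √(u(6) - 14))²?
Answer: (14 - I*√7)² ≈ 189.0 - 74.081*I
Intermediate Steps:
(-14 + √(u(6) - 14))² = (-14 + √((1 + 6) - 14))² = (-14 + √(7 - 14))² = (-14 + √(-7))² = (-14 + I*√7)²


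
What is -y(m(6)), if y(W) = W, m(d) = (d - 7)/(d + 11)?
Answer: 1/17 ≈ 0.058824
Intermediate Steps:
m(d) = (-7 + d)/(11 + d)
-y(m(6)) = -(-7 + 6)/(11 + 6) = -(-1)/17 = -1*(-1/17) = 1/17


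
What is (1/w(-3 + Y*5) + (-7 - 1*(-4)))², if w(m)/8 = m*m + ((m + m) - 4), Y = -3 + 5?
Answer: 2002225/222784 ≈ 8.9873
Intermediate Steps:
Y = 2
w(m) = -32 + 8*m² + 16*m (w(m) = 8*(m*m + ((m + m) - 4)) = 8*(m² + (2*m - 4)) = 8*(m² + (-4 + 2*m)) = 8*(-4 + m² + 2*m) = -32 + 8*m² + 16*m)
(1/w(-3 + Y*5) + (-7 - 1*(-4)))² = (1/(-32 + 8*(-3 + 2*5)² + 16*(-3 + 2*5)) + (-7 - 1*(-4)))² = (1/(-32 + 8*(-3 + 10)² + 16*(-3 + 10)) + (-7 + 4))² = (1/(-32 + 8*7² + 16*7) - 3)² = (1/(-32 + 8*49 + 112) - 3)² = (1/(-32 + 392 + 112) - 3)² = (1/472 - 3)² = (-1415/472)² = 2002225/222784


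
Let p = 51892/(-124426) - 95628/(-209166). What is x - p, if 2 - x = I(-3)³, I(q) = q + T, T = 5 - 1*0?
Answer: -13099891646/2168807393 ≈ -6.0401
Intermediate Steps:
T = 5 (T = 5 + 0 = 5)
I(q) = 5 + q (I(q) = q + 5 = 5 + q)
p = 87047288/2168807393 (p = 51892*(-1/124426) - 95628*(-1/209166) = -25946/62213 + 15938/34861 = 87047288/2168807393 ≈ 0.040136)
x = -6 (x = 2 - (5 - 3)³ = 2 - 1*2³ = 2 - 1*8 = 2 - 8 = -6)
x - p = -6 - 1*87047288/2168807393 = -6 - 87047288/2168807393 = -13099891646/2168807393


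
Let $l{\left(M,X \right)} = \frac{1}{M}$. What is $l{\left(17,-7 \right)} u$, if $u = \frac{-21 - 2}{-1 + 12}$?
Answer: $- \frac{23}{187} \approx -0.12299$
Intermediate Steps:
$u = - \frac{23}{11} \approx -2.0909$
$l{\left(17,-7 \right)} u = \frac{1}{17} \left(- \frac{23}{11}\right) = - \frac{23}{187}$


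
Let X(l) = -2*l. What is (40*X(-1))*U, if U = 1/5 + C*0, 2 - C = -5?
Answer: 16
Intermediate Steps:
C = 7 (C = 2 - 1*(-5) = 2 + 5 = 7)
U = ⅕ (U = 1/5 + 7*0 = ⅕ + 0 = ⅕ ≈ 0.20000)
(40*X(-1))*U = (40*(-2*(-1)))*(⅕) = (40*2)*(⅕) = 80*(⅕) = 16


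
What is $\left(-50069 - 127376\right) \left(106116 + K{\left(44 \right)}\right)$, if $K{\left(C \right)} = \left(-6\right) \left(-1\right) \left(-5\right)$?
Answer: $-18824430270$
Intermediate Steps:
$K{\left(C \right)} = -30$ ($K{\left(C \right)} = 6 \left(-5\right) = -30$)
$\left(-50069 - 127376\right) \left(106116 + K{\left(44 \right)}\right) = \left(-50069 - 127376\right) \left(106116 - 30\right) = \left(-177445\right) 106086 = -18824430270$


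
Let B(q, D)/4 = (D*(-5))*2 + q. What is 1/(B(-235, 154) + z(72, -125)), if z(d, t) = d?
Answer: -1/7028 ≈ -0.00014229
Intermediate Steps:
B(q, D) = -40*D + 4*q (B(q, D) = 4*((D*(-5))*2 + q) = 4*(-5*D*2 + q) = 4*(-10*D + q) = 4*(q - 10*D) = -40*D + 4*q)
1/(B(-235, 154) + z(72, -125)) = 1/((-40*154 + 4*(-235)) + 72) = 1/((-6160 - 940) + 72) = 1/(-7100 + 72) = 1/(-7028) = -1/7028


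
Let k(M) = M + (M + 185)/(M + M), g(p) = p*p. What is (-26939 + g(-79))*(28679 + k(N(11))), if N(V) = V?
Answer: -6534110224/11 ≈ -5.9401e+8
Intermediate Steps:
g(p) = p**2
k(M) = M + (185 + M)/(2*M) (k(M) = M + (185 + M)/((2*M)) = M + (185 + M)*(1/(2*M)) = M + (185 + M)/(2*M))
(-26939 + g(-79))*(28679 + k(N(11))) = (-26939 + (-79)**2)*(28679 + (1/2 + 11 + (185/2)/11)) = (-26939 + 6241)*(28679 + (1/2 + 11 + (185/2)*(1/11))) = -20698*(28679 + (1/2 + 11 + 185/22)) = -20698*(28679 + 219/11) = -20698*315688/11 = -6534110224/11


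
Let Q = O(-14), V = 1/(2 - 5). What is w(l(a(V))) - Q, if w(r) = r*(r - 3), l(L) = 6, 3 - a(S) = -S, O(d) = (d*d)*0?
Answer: 18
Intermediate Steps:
V = -1/3 (V = 1/(-3) = -1/3 ≈ -0.33333)
O(d) = 0 (O(d) = d**2*0 = 0)
a(S) = 3 + S (a(S) = 3 - (-1)*S = 3 + S)
Q = 0
w(r) = r*(-3 + r)
w(l(a(V))) - Q = 6*(-3 + 6) - 1*0 = 6*3 + 0 = 18 + 0 = 18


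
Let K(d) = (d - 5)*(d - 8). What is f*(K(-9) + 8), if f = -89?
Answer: -21894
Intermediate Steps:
K(d) = (-8 + d)*(-5 + d) (K(d) = (-5 + d)*(-8 + d) = (-8 + d)*(-5 + d))
f*(K(-9) + 8) = -89*((40 + (-9)² - 13*(-9)) + 8) = -89*((40 + 81 + 117) + 8) = -89*(238 + 8) = -89*246 = -21894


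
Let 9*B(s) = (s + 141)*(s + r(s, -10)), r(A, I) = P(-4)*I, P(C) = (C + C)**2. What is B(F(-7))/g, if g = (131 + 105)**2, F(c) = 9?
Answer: -15775/83544 ≈ -0.18882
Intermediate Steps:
P(C) = 4*C**2 (P(C) = (2*C)**2 = 4*C**2)
r(A, I) = 64*I (r(A, I) = (4*(-4)**2)*I = (4*16)*I = 64*I)
B(s) = (-640 + s)*(141 + s)/9 (B(s) = ((s + 141)*(s + 64*(-10)))/9 = ((141 + s)*(s - 640))/9 = ((141 + s)*(-640 + s))/9 = ((-640 + s)*(141 + s))/9 = (-640 + s)*(141 + s)/9)
g = 55696 (g = 236**2 = 55696)
B(F(-7))/g = (-30080/3 - 499/9*9 + (1/9)*9**2)/55696 = (-30080/3 - 499 + (1/9)*81)*(1/55696) = (-30080/3 - 499 + 9)*(1/55696) = -31550/3*1/55696 = -15775/83544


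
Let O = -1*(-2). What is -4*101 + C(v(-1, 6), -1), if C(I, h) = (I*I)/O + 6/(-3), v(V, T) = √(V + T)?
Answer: -807/2 ≈ -403.50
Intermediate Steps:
O = 2
v(V, T) = √(T + V)
C(I, h) = -2 + I²/2 (C(I, h) = (I*I)/2 + 6/(-3) = I²*(½) + 6*(-⅓) = I²/2 - 2 = -2 + I²/2)
-4*101 + C(v(-1, 6), -1) = -4*101 + (-2 + (√(6 - 1))²/2) = -404 + (-2 + (√5)²/2) = -404 + (-2 + (½)*5) = -404 + (-2 + 5/2) = -404 + ½ = -807/2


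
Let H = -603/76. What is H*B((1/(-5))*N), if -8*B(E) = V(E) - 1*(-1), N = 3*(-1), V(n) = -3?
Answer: -603/304 ≈ -1.9836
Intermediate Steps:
N = -3
B(E) = 1/4 (B(E) = -(-3 - 1*(-1))/8 = -(-3 + 1)/8 = -1/8*(-2) = 1/4)
H = -603/76 (H = -603*1/76 = -603/76 ≈ -7.9342)
H*B((1/(-5))*N) = -603/76*1/4 = -603/304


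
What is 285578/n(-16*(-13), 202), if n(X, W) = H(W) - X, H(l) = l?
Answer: -142789/3 ≈ -47596.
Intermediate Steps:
n(X, W) = W - X
285578/n(-16*(-13), 202) = 285578/(202 - (-16)*(-13)) = 285578/(202 - 1*208) = 285578/(202 - 208) = 285578/(-6) = 285578*(-⅙) = -142789/3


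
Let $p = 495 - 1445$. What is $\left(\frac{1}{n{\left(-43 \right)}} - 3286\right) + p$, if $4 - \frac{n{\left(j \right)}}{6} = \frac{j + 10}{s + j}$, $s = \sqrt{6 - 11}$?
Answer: $- \frac{164363273}{38802} + \frac{11 i \sqrt{5}}{38802} \approx -4235.9 + 0.0006339 i$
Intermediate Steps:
$p = -950$ ($p = 495 - 1445 = -950$)
$s = i \sqrt{5}$ ($s = \sqrt{-5} = i \sqrt{5} \approx 2.2361 i$)
$n{\left(j \right)} = 24 - \frac{6 \left(10 + j\right)}{j + i \sqrt{5}}$ ($n{\left(j \right)} = 24 - 6 \frac{j + 10}{i \sqrt{5} + j} = 24 - 6 \frac{10 + j}{j + i \sqrt{5}} = 24 - \frac{6 \left(10 + j\right)}{j + i \sqrt{5}}$)
$\left(\frac{1}{n{\left(-43 \right)}} - 3286\right) + p = \left(\frac{1}{6 \frac{1}{-43 + i \sqrt{5}} \left(-10 + 3 \left(-43\right) + 4 i \sqrt{5}\right)} - 3286\right) - 950 = \left(\frac{1}{6 \frac{1}{-43 + i \sqrt{5}} \left(-10 - 129 + 4 i \sqrt{5}\right)} - 3286\right) - 950 = \left(\frac{1}{6 \frac{1}{-43 + i \sqrt{5}} \left(-139 + 4 i \sqrt{5}\right)} - 3286\right) - 950 = \left(\frac{-43 + i \sqrt{5}}{6 \left(-139 + 4 i \sqrt{5}\right)} - 3286\right) - 950 = \left(-3286 + \frac{-43 + i \sqrt{5}}{6 \left(-139 + 4 i \sqrt{5}\right)}\right) - 950 = -4236 + \frac{-43 + i \sqrt{5}}{6 \left(-139 + 4 i \sqrt{5}\right)}$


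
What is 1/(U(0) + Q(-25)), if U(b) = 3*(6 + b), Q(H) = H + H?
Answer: -1/32 ≈ -0.031250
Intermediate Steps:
Q(H) = 2*H
U(b) = 18 + 3*b
1/(U(0) + Q(-25)) = 1/((18 + 3*0) + 2*(-25)) = 1/((18 + 0) - 50) = 1/(18 - 50) = 1/(-32) = -1/32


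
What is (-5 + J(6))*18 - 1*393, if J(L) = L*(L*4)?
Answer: 2109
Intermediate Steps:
J(L) = 4*L² (J(L) = L*(4*L) = 4*L²)
(-5 + J(6))*18 - 1*393 = (-5 + 4*6²)*18 - 1*393 = (-5 + 4*36)*18 - 393 = (-5 + 144)*18 - 393 = 139*18 - 393 = 2502 - 393 = 2109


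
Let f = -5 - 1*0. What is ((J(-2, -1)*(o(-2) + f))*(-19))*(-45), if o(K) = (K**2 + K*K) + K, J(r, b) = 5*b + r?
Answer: -5985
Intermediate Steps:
J(r, b) = r + 5*b
o(K) = K + 2*K**2 (o(K) = (K**2 + K**2) + K = 2*K**2 + K = K + 2*K**2)
f = -5 (f = -5 + 0 = -5)
((J(-2, -1)*(o(-2) + f))*(-19))*(-45) = (((-2 + 5*(-1))*(-2*(1 + 2*(-2)) - 5))*(-19))*(-45) = (((-2 - 5)*(-2*(1 - 4) - 5))*(-19))*(-45) = (-7*(-2*(-3) - 5)*(-19))*(-45) = (-7*(6 - 5)*(-19))*(-45) = (-7*1*(-19))*(-45) = -7*(-19)*(-45) = 133*(-45) = -5985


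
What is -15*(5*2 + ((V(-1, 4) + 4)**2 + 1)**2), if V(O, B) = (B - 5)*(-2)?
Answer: -20685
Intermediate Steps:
V(O, B) = 10 - 2*B (V(O, B) = (-5 + B)*(-2) = 10 - 2*B)
-15*(5*2 + ((V(-1, 4) + 4)**2 + 1)**2) = -15*(5*2 + (((10 - 2*4) + 4)**2 + 1)**2) = -15*(10 + (((10 - 8) + 4)**2 + 1)**2) = -15*(10 + ((2 + 4)**2 + 1)**2) = -15*(10 + (6**2 + 1)**2) = -15*(10 + (36 + 1)**2) = -15*(10 + 37**2) = -15*(10 + 1369) = -15*1379 = -20685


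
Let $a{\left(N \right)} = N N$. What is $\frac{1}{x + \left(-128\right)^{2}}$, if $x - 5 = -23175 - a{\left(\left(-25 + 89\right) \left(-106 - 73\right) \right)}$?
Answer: $- \frac{1}{131246722} \approx -7.6192 \cdot 10^{-9}$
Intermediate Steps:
$a{\left(N \right)} = N^{2}$
$x = -131263106$ ($x = 5 - \left(23175 + \left(\left(-25 + 89\right) \left(-106 - 73\right)\right)^{2}\right) = 5 - \left(23175 + \left(64 \left(-179\right)\right)^{2}\right) = 5 - 131263111 = -131263106$)
$\frac{1}{x + \left(-128\right)^{2}} = \frac{1}{-131263106 + \left(-128\right)^{2}} = \frac{1}{-131263106 + 16384} = \frac{1}{-131246722} = - \frac{1}{131246722}$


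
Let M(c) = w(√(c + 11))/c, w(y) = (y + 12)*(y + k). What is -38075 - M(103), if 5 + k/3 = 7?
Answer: -3921911/103 - 18*√114/103 ≈ -38079.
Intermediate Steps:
k = 6 (k = -15 + 3*7 = -15 + 21 = 6)
w(y) = (6 + y)*(12 + y) (w(y) = (y + 12)*(y + 6) = (12 + y)*(6 + y) = (6 + y)*(12 + y))
M(c) = (83 + c + 18*√(11 + c))/c (M(c) = (72 + (√(c + 11))² + 18*√(c + 11))/c = (72 + (√(11 + c))² + 18*√(11 + c))/c = (72 + (11 + c) + 18*√(11 + c))/c = (83 + c + 18*√(11 + c))/c)
-38075 - M(103) = -38075 - (83 + 103 + 18*√(11 + 103))/103 = -38075 - (83 + 103 + 18*√114)/103 = -38075 - (186 + 18*√114)/103 = -38075 - (186/103 + 18*√114/103) = -38075 + (-186/103 - 18*√114/103) = -3921911/103 - 18*√114/103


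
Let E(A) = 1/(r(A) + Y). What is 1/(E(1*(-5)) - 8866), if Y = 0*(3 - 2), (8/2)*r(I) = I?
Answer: -5/44334 ≈ -0.00011278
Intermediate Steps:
r(I) = I/4
Y = 0 (Y = 0*1 = 0)
E(A) = 4/A (E(A) = 1/(A/4 + 0) = 1/(A/4) = 4/A)
1/(E(1*(-5)) - 8866) = 1/(4/((1*(-5))) - 8866) = 1/(4/(-5) - 8866) = 1/(4*(-1/5) - 8866) = 1/(-4/5 - 8866) = 1/(-44334/5) = -5/44334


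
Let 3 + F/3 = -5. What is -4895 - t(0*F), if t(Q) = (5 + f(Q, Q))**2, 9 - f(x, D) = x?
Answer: -5091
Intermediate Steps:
f(x, D) = 9 - x
F = -24 (F = -9 + 3*(-5) = -9 - 15 = -24)
t(Q) = (14 - Q)**2 (t(Q) = (5 + (9 - Q))**2 = (14 - Q)**2)
-4895 - t(0*F) = -4895 - (-14 + 0*(-24))**2 = -4895 - (-14 + 0)**2 = -4895 - 1*(-14)**2 = -4895 - 1*196 = -4895 - 196 = -5091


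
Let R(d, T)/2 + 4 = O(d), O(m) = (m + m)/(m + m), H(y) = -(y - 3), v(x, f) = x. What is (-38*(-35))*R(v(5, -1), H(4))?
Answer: -7980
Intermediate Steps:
H(y) = 3 - y (H(y) = -(-3 + y) = 3 - y)
O(m) = 1 (O(m) = (2*m)/((2*m)) = (2*m)*(1/(2*m)) = 1)
R(d, T) = -6 (R(d, T) = -8 + 2*1 = -8 + 2 = -6)
(-38*(-35))*R(v(5, -1), H(4)) = -38*(-35)*(-6) = 1330*(-6) = -7980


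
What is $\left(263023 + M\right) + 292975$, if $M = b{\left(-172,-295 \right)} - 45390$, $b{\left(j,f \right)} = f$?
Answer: $510313$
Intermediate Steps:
$M = -45685$ ($M = -295 - 45390 = -45685$)
$\left(263023 + M\right) + 292975 = \left(263023 - 45685\right) + 292975 = 217338 + 292975 = 510313$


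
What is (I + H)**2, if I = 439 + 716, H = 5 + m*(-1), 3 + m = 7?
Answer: 1336336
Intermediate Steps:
m = 4 (m = -3 + 7 = 4)
H = 1 (H = 5 + 4*(-1) = 5 - 4 = 1)
I = 1155
(I + H)**2 = (1155 + 1)**2 = 1156**2 = 1336336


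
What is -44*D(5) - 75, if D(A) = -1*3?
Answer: 57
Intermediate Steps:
D(A) = -3
-44*D(5) - 75 = -44*(-3) - 75 = 132 - 75 = 57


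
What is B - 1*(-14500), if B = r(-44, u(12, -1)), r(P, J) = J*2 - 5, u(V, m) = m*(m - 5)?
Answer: 14507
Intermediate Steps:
u(V, m) = m*(-5 + m)
r(P, J) = -5 + 2*J (r(P, J) = 2*J - 5 = -5 + 2*J)
B = 7 (B = -5 + 2*(-(-5 - 1)) = -5 + 2*(-1*(-6)) = -5 + 2*6 = -5 + 12 = 7)
B - 1*(-14500) = 7 - 1*(-14500) = 7 + 14500 = 14507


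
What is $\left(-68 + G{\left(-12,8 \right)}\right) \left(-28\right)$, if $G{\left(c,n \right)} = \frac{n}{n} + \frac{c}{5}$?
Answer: $\frac{9716}{5} \approx 1943.2$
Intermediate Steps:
$G{\left(c,n \right)} = 1 + \frac{c}{5}$ ($G{\left(c,n \right)} = 1 + c \frac{1}{5} = 1 + \frac{c}{5}$)
$\left(-68 + G{\left(-12,8 \right)}\right) \left(-28\right) = \left(-68 + \left(1 + \frac{1}{5} \left(-12\right)\right)\right) \left(-28\right) = \left(-68 + \left(1 - \frac{12}{5}\right)\right) \left(-28\right) = \left(-68 - \frac{7}{5}\right) \left(-28\right) = \left(- \frac{347}{5}\right) \left(-28\right) = \frac{9716}{5}$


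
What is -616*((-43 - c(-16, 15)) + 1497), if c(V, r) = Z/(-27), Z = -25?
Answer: -24167528/27 ≈ -8.9509e+5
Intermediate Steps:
c(V, r) = 25/27 (c(V, r) = -25/(-27) = -25*(-1/27) = 25/27)
-616*((-43 - c(-16, 15)) + 1497) = -616*((-43 - 1*25/27) + 1497) = -616*((-43 - 25/27) + 1497) = -616*(-1186/27 + 1497) = -616*39233/27 = -24167528/27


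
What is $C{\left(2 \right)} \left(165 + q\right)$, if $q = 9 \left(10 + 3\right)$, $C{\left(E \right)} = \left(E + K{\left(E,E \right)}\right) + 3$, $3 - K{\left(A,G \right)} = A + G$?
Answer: $1128$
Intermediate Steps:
$K{\left(A,G \right)} = 3 - A - G$ ($K{\left(A,G \right)} = 3 - \left(A + G\right) = 3 - A - G$)
$C{\left(E \right)} = 6 - E$ ($C{\left(E \right)} = \left(E - \left(-3 + 2 E\right)\right) + 3 = \left(3 - E\right) + 3 = 6 - E$)
$q = 117$ ($q = 9 \cdot 13 = 117$)
$C{\left(2 \right)} \left(165 + q\right) = \left(6 - 2\right) \left(165 + 117\right) = \left(6 - 2\right) 282 = 4 \cdot 282 = 1128$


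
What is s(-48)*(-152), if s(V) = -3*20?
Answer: 9120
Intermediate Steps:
s(V) = -60
s(-48)*(-152) = -60*(-152) = 9120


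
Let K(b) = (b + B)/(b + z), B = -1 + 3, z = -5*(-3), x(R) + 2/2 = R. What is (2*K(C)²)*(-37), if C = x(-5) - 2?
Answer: -2664/49 ≈ -54.367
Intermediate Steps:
x(R) = -1 + R
z = 15
B = 2
C = -8 (C = (-1 - 5) - 2 = -6 - 2 = -8)
K(b) = (2 + b)/(15 + b) (K(b) = (b + 2)/(b + 15) = (2 + b)/(15 + b))
(2*K(C)²)*(-37) = (2*((2 - 8)/(15 - 8))²)*(-37) = (2*(-6/7)²)*(-37) = (2*(36/49))*(-37) = (72/49)*(-37) = -2664/49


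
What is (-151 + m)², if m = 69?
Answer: 6724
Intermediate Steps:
(-151 + m)² = (-151 + 69)² = (-82)² = 6724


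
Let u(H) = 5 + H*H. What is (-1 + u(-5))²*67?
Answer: 56347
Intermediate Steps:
u(H) = 5 + H²
(-1 + u(-5))²*67 = (-1 + (5 + (-5)²))²*67 = (-1 + (5 + 25))²*67 = (-1 + 30)²*67 = 29²*67 = 841*67 = 56347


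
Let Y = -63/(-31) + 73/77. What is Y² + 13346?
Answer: 76093034070/5697769 ≈ 13355.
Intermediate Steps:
Y = 7114/2387 (Y = -63*(-1/31) + 73*(1/77) = 63/31 + 73/77 = 7114/2387 ≈ 2.9803)
Y² + 13346 = (7114/2387)² + 13346 = 50608996/5697769 + 13346 = 76093034070/5697769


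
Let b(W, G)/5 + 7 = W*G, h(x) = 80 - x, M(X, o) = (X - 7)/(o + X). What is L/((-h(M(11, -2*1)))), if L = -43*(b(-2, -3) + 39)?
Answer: 6579/358 ≈ 18.377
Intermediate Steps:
M(X, o) = (-7 + X)/(X + o)
b(W, G) = -35 + 5*G*W (b(W, G) = -35 + 5*(W*G) = -35 + 5*(G*W) = -35 + 5*G*W)
L = -1462 (L = -43*((-35 + 5*(-3)*(-2)) + 39) = -43*((-35 + 30) + 39) = -43*(-5 + 39) = -43*34 = -1462)
L/((-h(M(11, -2*1)))) = -1462*(-1/(80 - (-7 + 11)/(11 - 2*1))) = -1462*(-1/(80 - 4/(11 - 2))) = -1462*(-1/(80 - 4/9)) = -1462/((-1*716/9)) = -1462/(-716/9) = -1462*(-9/716) = 6579/358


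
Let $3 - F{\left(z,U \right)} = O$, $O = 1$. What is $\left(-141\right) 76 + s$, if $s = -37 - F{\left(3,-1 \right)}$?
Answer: $-10755$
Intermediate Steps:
$F{\left(z,U \right)} = 2$ ($F{\left(z,U \right)} = 3 - 1 = 2$)
$s = -39$ ($s = -37 - 2 = -39$)
$\left(-141\right) 76 + s = \left(-141\right) 76 - 39 = -10716 - 39 = -10755$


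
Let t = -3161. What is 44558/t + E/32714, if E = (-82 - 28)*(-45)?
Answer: -65546521/4700407 ≈ -13.945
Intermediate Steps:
E = 4950 (E = -110*(-45) = 4950)
44558/t + E/32714 = 44558/(-3161) + 4950/32714 = 44558*(-1/3161) + 4950*(1/32714) = -44558/3161 + 225/1487 = -65546521/4700407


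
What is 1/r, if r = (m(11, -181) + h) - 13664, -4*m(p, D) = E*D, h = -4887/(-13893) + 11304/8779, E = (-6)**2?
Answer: -40655549/489222882400 ≈ -8.3102e-5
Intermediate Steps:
E = 36
h = 66649815/40655549 (h = -4887*(-1/13893) + 11304*(1/8779) = 1629/4631 + 11304/8779 = 66649815/40655549 ≈ 1.6394)
m(p, D) = -9*D
r = -489222882400/40655549 (r = (-9*(-181) + 66649815/40655549) - 13664 = (1629 + 66649815/40655549) - 13664 = 66294539136/40655549 - 13664 = -489222882400/40655549 ≈ -12033.)
1/r = 1/(-489222882400/40655549) = -40655549/489222882400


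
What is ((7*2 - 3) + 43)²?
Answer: 2916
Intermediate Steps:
((7*2 - 3) + 43)² = ((14 - 3) + 43)² = (11 + 43)² = 54² = 2916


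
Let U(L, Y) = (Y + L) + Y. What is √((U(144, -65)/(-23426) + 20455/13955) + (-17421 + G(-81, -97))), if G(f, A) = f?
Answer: 14*I*√95422591954511510/32690983 ≈ 132.29*I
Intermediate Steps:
U(L, Y) = L + 2*Y (U(L, Y) = (L + Y) + Y = L + 2*Y)
√((U(144, -65)/(-23426) + 20455/13955) + (-17421 + G(-81, -97))) = √(((144 + 2*(-65))/(-23426) + 20455/13955) + (-17421 - 81)) = √(((144 - 130)*(-1/23426) + 20455*(1/13955)) - 17502) = √((14*(-1/23426) + 4091/2791) - 17502) = √((-7/11713 + 4091/2791) - 17502) = √(47898346/32690983 - 17502) = √(-572109686120/32690983) = 14*I*√95422591954511510/32690983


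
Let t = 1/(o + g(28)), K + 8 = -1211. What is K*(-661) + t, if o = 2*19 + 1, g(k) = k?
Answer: 53985854/67 ≈ 8.0576e+5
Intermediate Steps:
o = 39 (o = 38 + 1 = 39)
K = -1219 (K = -8 - 1211 = -1219)
t = 1/67 (t = 1/(39 + 28) = 1/67 ≈ 0.014925)
K*(-661) + t = -1219*(-661) + 1/67 = 805759 + 1/67 = 53985854/67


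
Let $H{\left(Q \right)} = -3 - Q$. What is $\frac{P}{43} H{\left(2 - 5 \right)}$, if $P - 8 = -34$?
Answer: $0$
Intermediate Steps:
$P = -26$ ($P = 8 - 34 = -26$)
$\frac{P}{43} H{\left(2 - 5 \right)} = \frac{1}{43} \left(-26\right) \left(-3 - \left(2 - 5\right)\right) = - \frac{26 \left(-3 - -3\right)}{43} = - \frac{26 \left(-3 + 3\right)}{43} = \left(- \frac{26}{43}\right) 0 = 0$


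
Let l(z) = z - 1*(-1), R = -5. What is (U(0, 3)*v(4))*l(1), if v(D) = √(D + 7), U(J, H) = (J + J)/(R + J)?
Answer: 0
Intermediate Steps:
U(J, H) = 2*J/(-5 + J) (U(J, H) = (J + J)/(-5 + J) = (2*J)/(-5 + J) = 2*J/(-5 + J))
l(z) = 1 + z (l(z) = z + 1 = 1 + z)
v(D) = √(7 + D)
(U(0, 3)*v(4))*l(1) = ((2*0/(-5 + 0))*√(7 + 4))*(1 + 1) = ((2*0/(-5))*√11)*2 = ((2*0*(-⅕))*√11)*2 = (0*√11)*2 = 0*2 = 0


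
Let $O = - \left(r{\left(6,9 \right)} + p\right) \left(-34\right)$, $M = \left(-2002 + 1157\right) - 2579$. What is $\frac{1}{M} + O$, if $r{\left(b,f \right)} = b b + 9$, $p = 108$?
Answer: $\frac{17811647}{3424} \approx 5202.0$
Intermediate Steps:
$r{\left(b,f \right)} = 9 + b^{2}$ ($r{\left(b,f \right)} = b^{2} + 9 = 9 + b^{2}$)
$M = -3424$ ($M = -845 - 2579 = -3424$)
$O = 5202$ ($O = - \left(\left(9 + 6^{2}\right) + 108\right) \left(-34\right) = - \left(\left(9 + 36\right) + 108\right) \left(-34\right) = - \left(45 + 108\right) \left(-34\right) = - 153 \left(-34\right) = \left(-1\right) \left(-5202\right) = 5202$)
$\frac{1}{M} + O = \frac{1}{-3424} + 5202 = - \frac{1}{3424} + 5202 = \frac{17811647}{3424}$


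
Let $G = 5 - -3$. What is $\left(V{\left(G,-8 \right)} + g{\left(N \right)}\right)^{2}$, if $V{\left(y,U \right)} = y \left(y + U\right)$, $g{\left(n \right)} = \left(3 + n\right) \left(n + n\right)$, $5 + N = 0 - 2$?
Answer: $3136$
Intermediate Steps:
$G = 8$ ($G = 5 + 3 = 8$)
$N = -7$ ($N = -5 + \left(0 - 2\right) = -5 - 2 = -7$)
$g{\left(n \right)} = 2 n \left(3 + n\right)$ ($g{\left(n \right)} = \left(3 + n\right) 2 n = 2 n \left(3 + n\right)$)
$V{\left(y,U \right)} = y \left(U + y\right)$
$\left(V{\left(G,-8 \right)} + g{\left(N \right)}\right)^{2} = \left(8 \left(-8 + 8\right) + 2 \left(-7\right) \left(3 - 7\right)\right)^{2} = \left(8 \cdot 0 + 2 \left(-7\right) \left(-4\right)\right)^{2} = \left(0 + 56\right)^{2} = 56^{2} = 3136$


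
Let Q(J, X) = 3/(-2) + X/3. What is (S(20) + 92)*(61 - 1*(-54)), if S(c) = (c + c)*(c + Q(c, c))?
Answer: 379040/3 ≈ 1.2635e+5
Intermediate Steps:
Q(J, X) = -3/2 + X/3 (Q(J, X) = 3*(-½) + X*(⅓) = -3/2 + X/3)
S(c) = 2*c*(-3/2 + 4*c/3) (S(c) = (c + c)*(c + (-3/2 + c/3)) = (2*c)*(-3/2 + 4*c/3) = 2*c*(-3/2 + 4*c/3))
(S(20) + 92)*(61 - 1*(-54)) = ((⅓)*20*(-9 + 8*20) + 92)*(61 - 1*(-54)) = ((⅓)*20*(-9 + 160) + 92)*(61 + 54) = ((⅓)*20*151 + 92)*115 = (3020/3 + 92)*115 = (3296/3)*115 = 379040/3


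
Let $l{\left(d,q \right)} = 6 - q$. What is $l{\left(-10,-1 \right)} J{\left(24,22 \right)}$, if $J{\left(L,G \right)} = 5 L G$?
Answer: $18480$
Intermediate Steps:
$J{\left(L,G \right)} = 5 G L$
$l{\left(-10,-1 \right)} J{\left(24,22 \right)} = \left(6 - -1\right) 5 \cdot 22 \cdot 24 = \left(6 + 1\right) 2640 = 7 \cdot 2640 = 18480$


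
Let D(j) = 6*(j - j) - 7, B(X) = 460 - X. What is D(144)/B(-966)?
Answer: -7/1426 ≈ -0.0049088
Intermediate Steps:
D(j) = -7 (D(j) = 6*0 - 7 = 0 - 7 = -7)
D(144)/B(-966) = -7/(460 - 1*(-966)) = -7/(460 + 966) = -7/1426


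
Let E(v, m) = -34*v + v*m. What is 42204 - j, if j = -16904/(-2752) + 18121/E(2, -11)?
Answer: 656339647/15480 ≈ 42399.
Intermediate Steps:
E(v, m) = -34*v + m*v
j = -3021727/15480 (j = -16904/(-2752) + 18121/((2*(-34 - 11))) = -16904*(-1/2752) + 18121/((2*(-45))) = 2113/344 + 18121/(-90) = 2113/344 + 18121*(-1/90) = 2113/344 - 18121/90 = -3021727/15480 ≈ -195.20)
42204 - j = 42204 - 1*(-3021727/15480) = 42204 + 3021727/15480 = 656339647/15480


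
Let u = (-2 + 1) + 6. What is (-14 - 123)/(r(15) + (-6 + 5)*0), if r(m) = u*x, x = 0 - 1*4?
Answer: 137/20 ≈ 6.8500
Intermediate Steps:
u = 5 (u = -1 + 6 = 5)
x = -4 (x = 0 - 4 = -4)
r(m) = -20 (r(m) = 5*(-4) = -20)
(-14 - 123)/(r(15) + (-6 + 5)*0) = (-14 - 123)/(-20 + (-6 + 5)*0) = -137/(-20 - 1*0) = -137/(-20 + 0) = -137/(-20) = -137*(-1/20) = 137/20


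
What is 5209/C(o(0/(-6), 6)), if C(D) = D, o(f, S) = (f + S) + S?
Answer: 5209/12 ≈ 434.08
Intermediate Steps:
o(f, S) = f + 2*S (o(f, S) = (S + f) + S = f + 2*S)
5209/C(o(0/(-6), 6)) = 5209/(0/(-6) + 2*6) = 5209/(0*(-⅙) + 12) = 5209/(0 + 12) = 5209/12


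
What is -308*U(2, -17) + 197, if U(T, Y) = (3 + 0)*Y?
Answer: 15905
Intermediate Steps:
U(T, Y) = 3*Y
-308*U(2, -17) + 197 = -924*(-17) + 197 = -308*(-51) + 197 = 15708 + 197 = 15905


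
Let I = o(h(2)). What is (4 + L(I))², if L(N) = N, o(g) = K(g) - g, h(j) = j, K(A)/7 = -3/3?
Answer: 25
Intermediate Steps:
K(A) = -7 (K(A) = 7*(-3/3) = 7*(-3*⅓) = 7*(-1) = -7)
o(g) = -7 - g
I = -9 (I = -7 - 1*2 = -7 - 2 = -9)
(4 + L(I))² = (4 - 9)² = (-5)² = 25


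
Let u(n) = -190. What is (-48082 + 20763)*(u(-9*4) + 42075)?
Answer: -1144256315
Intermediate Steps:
(-48082 + 20763)*(u(-9*4) + 42075) = (-48082 + 20763)*(-190 + 42075) = -27319*41885 = -1144256315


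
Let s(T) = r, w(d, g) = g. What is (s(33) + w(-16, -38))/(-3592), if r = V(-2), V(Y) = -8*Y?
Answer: 11/1796 ≈ 0.0061247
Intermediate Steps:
r = 16 (r = -8*(-2) = 16)
s(T) = 16
(s(33) + w(-16, -38))/(-3592) = (16 - 38)/(-3592) = -22*(-1/3592) = 11/1796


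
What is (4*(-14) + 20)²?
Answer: 1296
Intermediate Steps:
(4*(-14) + 20)² = (-56 + 20)² = (-36)² = 1296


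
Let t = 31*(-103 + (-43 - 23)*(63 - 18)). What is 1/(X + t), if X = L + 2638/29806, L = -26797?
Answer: -14903/1819058861 ≈ -8.1927e-6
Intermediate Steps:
X = -399354372/14903 (X = -26797 + 2638/29806 = -26797 + 2638*(1/29806) = -26797 + 1319/14903 = -399354372/14903 ≈ -26797.)
t = -95263 (t = 31*(-103 - 66*45) = 31*(-103 - 2970) = 31*(-3073) = -95263)
1/(X + t) = 1/(-399354372/14903 - 95263) = 1/(-1819058861/14903) = -14903/1819058861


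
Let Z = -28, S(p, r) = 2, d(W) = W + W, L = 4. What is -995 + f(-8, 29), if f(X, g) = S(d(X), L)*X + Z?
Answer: -1039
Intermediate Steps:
d(W) = 2*W
f(X, g) = -28 + 2*X (f(X, g) = 2*X - 28 = -28 + 2*X)
-995 + f(-8, 29) = -995 + (-28 + 2*(-8)) = -995 + (-28 - 16) = -995 - 44 = -1039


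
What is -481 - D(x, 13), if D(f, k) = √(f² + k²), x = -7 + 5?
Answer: -481 - √173 ≈ -494.15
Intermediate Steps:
x = -2
-481 - D(x, 13) = -481 - √((-2)² + 13²) = -481 - √(4 + 169) = -481 - √173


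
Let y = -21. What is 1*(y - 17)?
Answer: -38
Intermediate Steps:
1*(y - 17) = 1*(-21 - 17) = 1*(-38) = -38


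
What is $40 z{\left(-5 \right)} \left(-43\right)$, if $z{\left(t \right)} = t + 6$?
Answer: $-1720$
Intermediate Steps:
$z{\left(t \right)} = 6 + t$
$40 z{\left(-5 \right)} \left(-43\right) = 40 \left(6 - 5\right) \left(-43\right) = 40 \cdot 1 \left(-43\right) = 40 \left(-43\right) = -1720$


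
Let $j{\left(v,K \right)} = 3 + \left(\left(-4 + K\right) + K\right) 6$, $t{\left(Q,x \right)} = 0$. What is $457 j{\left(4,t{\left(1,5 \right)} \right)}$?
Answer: $-9597$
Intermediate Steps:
$j{\left(v,K \right)} = -21 + 12 K$ ($j{\left(v,K \right)} = 3 + \left(-4 + 2 K\right) 6 = 3 + \left(-24 + 12 K\right) = -21 + 12 K$)
$457 j{\left(4,t{\left(1,5 \right)} \right)} = 457 \left(-21 + 12 \cdot 0\right) = 457 \left(-21 + 0\right) = 457 \left(-21\right) = -9597$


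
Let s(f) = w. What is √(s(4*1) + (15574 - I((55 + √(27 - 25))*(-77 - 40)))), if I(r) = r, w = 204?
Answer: √(22213 + 117*√2) ≈ 149.59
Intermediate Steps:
s(f) = 204
√(s(4*1) + (15574 - I((55 + √(27 - 25))*(-77 - 40)))) = √(204 + (15574 - (55 + √(27 - 25))*(-77 - 40))) = √(204 + (15574 - (55 + √2)*(-117))) = √(204 + (15574 - (-6435 - 117*√2))) = √(204 + (15574 + (6435 + 117*√2))) = √(204 + (22009 + 117*√2)) = √(22213 + 117*√2)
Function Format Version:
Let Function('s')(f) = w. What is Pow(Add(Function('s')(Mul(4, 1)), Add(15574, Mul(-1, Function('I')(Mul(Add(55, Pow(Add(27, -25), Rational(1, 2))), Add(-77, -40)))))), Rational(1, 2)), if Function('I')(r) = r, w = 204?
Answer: Pow(Add(22213, Mul(117, Pow(2, Rational(1, 2)))), Rational(1, 2)) ≈ 149.59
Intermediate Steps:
Function('s')(f) = 204
Pow(Add(Function('s')(Mul(4, 1)), Add(15574, Mul(-1, Function('I')(Mul(Add(55, Pow(Add(27, -25), Rational(1, 2))), Add(-77, -40)))))), Rational(1, 2)) = Pow(Add(204, Add(15574, Mul(-1, Mul(Add(55, Pow(Add(27, -25), Rational(1, 2))), Add(-77, -40))))), Rational(1, 2)) = Pow(Add(204, Add(15574, Mul(-1, Mul(Add(55, Pow(2, Rational(1, 2))), -117)))), Rational(1, 2)) = Pow(Add(204, Add(15574, Mul(-1, Add(-6435, Mul(-117, Pow(2, Rational(1, 2))))))), Rational(1, 2)) = Pow(Add(204, Add(15574, Add(6435, Mul(117, Pow(2, Rational(1, 2)))))), Rational(1, 2)) = Pow(Add(204, Add(22009, Mul(117, Pow(2, Rational(1, 2))))), Rational(1, 2)) = Pow(Add(22213, Mul(117, Pow(2, Rational(1, 2)))), Rational(1, 2))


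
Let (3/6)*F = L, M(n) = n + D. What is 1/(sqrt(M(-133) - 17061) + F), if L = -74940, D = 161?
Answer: -149880/22464031433 - I*sqrt(17033)/22464031433 ≈ -6.672e-6 - 5.8098e-9*I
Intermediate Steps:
M(n) = 161 + n (M(n) = n + 161 = 161 + n)
F = -149880 (F = 2*(-74940) = -149880)
1/(sqrt(M(-133) - 17061) + F) = 1/(sqrt((161 - 133) - 17061) - 149880) = 1/(sqrt(28 - 17061) - 149880) = 1/(sqrt(-17033) - 149880) = 1/(I*sqrt(17033) - 149880) = 1/(-149880 + I*sqrt(17033))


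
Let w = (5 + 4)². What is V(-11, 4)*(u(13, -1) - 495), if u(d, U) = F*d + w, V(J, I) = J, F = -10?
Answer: 5984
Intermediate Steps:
w = 81 (w = 9² = 81)
u(d, U) = 81 - 10*d (u(d, U) = -10*d + 81 = 81 - 10*d)
V(-11, 4)*(u(13, -1) - 495) = -11*((81 - 10*13) - 495) = -11*((81 - 130) - 495) = -11*(-49 - 495) = -11*(-544) = 5984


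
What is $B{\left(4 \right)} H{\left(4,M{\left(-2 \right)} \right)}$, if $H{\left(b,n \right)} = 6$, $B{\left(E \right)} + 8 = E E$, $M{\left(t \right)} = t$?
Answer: $48$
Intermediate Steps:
$B{\left(E \right)} = -8 + E^{2}$ ($B{\left(E \right)} = -8 + E E = -8 + E^{2}$)
$B{\left(4 \right)} H{\left(4,M{\left(-2 \right)} \right)} = \left(-8 + 4^{2}\right) 6 = \left(-8 + 16\right) 6 = 8 \cdot 6 = 48$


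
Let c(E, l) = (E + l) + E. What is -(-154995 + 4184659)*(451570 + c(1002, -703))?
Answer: -1824917965344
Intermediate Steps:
c(E, l) = l + 2*E
-(-154995 + 4184659)*(451570 + c(1002, -703)) = -(-154995 + 4184659)*(451570 + (-703 + 2*1002)) = -4029664*(451570 + (-703 + 2004)) = -4029664*(451570 + 1301) = -4029664*452871 = -1*1824917965344 = -1824917965344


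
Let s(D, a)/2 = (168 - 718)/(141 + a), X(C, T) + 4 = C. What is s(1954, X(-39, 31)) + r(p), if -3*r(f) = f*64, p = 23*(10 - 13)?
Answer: 71578/49 ≈ 1460.8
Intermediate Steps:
X(C, T) = -4 + C
s(D, a) = -1100/(141 + a) (s(D, a) = 2*((168 - 718)/(141 + a)) = 2*(-550/(141 + a)) = -1100/(141 + a))
p = -69 (p = 23*(-3) = -69)
r(f) = -64*f/3 (r(f) = -f*64/3 = -64*f/3)
s(1954, X(-39, 31)) + r(p) = -1100/(141 + (-4 - 39)) - 64/3*(-69) = -1100/(141 - 43) + 1472 = -1100/98 + 1472 = -1100*1/98 + 1472 = -550/49 + 1472 = 71578/49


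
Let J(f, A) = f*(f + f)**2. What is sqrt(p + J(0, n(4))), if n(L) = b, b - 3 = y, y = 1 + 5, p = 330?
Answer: sqrt(330) ≈ 18.166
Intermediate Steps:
y = 6
b = 9 (b = 3 + 6 = 9)
n(L) = 9
J(f, A) = 4*f**3 (J(f, A) = f*(2*f)**2 = f*(4*f**2) = 4*f**3)
sqrt(p + J(0, n(4))) = sqrt(330 + 4*0**3) = sqrt(330 + 4*0) = sqrt(330 + 0) = sqrt(330)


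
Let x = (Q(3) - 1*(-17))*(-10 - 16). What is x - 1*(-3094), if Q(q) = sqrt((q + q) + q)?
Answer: 2574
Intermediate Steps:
Q(q) = sqrt(3)*sqrt(q) (Q(q) = sqrt(2*q + q) = sqrt(3*q) = sqrt(3)*sqrt(q))
x = -520 (x = (sqrt(3)*sqrt(3) - 1*(-17))*(-10 - 16) = (3 + 17)*(-26) = 20*(-26) = -520)
x - 1*(-3094) = -520 - 1*(-3094) = -520 + 3094 = 2574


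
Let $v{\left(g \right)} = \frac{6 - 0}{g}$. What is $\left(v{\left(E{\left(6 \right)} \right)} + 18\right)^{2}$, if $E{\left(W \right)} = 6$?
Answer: $361$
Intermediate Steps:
$v{\left(g \right)} = \frac{6}{g}$ ($v{\left(g \right)} = \frac{6 + 0}{g} = \frac{6}{g}$)
$\left(v{\left(E{\left(6 \right)} \right)} + 18\right)^{2} = \left(\frac{6}{6} + 18\right)^{2} = \left(6 \cdot \frac{1}{6} + 18\right)^{2} = \left(1 + 18\right)^{2} = 19^{2} = 361$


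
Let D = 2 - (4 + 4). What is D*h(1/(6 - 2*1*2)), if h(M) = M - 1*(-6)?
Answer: -39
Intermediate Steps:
D = -6 (D = 2 - 1*8 = 2 - 8 = -6)
h(M) = 6 + M (h(M) = M + 6 = 6 + M)
D*h(1/(6 - 2*1*2)) = -6*(6 + 1/(6 - 2*1*2)) = -6*(6 + 1/(6 - 2*2)) = -6*(6 + 1/(6 - 4)) = -6*(6 + 1/2) = -6*(6 + ½) = -6*13/2 = -39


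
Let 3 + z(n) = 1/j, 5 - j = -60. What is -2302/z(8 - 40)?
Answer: 74815/97 ≈ 771.29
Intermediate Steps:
j = 65 (j = 5 - 1*(-60) = 5 + 60 = 65)
z(n) = -194/65 (z(n) = -3 + 1/65 = -194/65)
-2302/z(8 - 40) = -2302/(-194/65) = -2302*(-65/194) = 74815/97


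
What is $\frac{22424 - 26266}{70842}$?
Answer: $- \frac{1921}{35421} \approx -0.054233$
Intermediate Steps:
$\frac{22424 - 26266}{70842} = \left(-3842\right) \frac{1}{70842} = - \frac{1921}{35421}$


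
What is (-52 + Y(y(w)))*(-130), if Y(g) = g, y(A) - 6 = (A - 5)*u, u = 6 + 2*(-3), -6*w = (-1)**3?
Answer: 5980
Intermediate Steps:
w = 1/6 (w = -1/6*(-1)**3 = -1/6*(-1) = 1/6 ≈ 0.16667)
u = 0 (u = 6 - 6 = 0)
y(A) = 6 (y(A) = 6 + (A - 5)*0 = 6 + (-5 + A)*0 = 6 + 0 = 6)
(-52 + Y(y(w)))*(-130) = (-52 + 6)*(-130) = -46*(-130) = 5980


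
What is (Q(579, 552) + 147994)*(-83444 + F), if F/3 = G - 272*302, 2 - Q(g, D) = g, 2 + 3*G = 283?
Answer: -48587906115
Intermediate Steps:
G = 281/3 (G = -⅔ + (⅓)*283 = -⅔ + 283/3 = 281/3 ≈ 93.667)
Q(g, D) = 2 - g
F = -246151 (F = 3*(281/3 - 272*302) = 3*(281/3 - 82144) = 3*(-246151/3) = -246151)
(Q(579, 552) + 147994)*(-83444 + F) = ((2 - 1*579) + 147994)*(-83444 - 246151) = ((2 - 579) + 147994)*(-329595) = (-577 + 147994)*(-329595) = 147417*(-329595) = -48587906115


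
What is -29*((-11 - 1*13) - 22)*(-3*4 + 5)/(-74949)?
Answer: 1334/10707 ≈ 0.12459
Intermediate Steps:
-29*((-11 - 1*13) - 22)*(-3*4 + 5)/(-74949) = -29*((-11 - 13) - 22)*(-12 + 5)*(-1/74949) = -29*(-24 - 22)*(-7)*(-1/74949) = -(-1334)*(-7)*(-1/74949) = -29*322*(-1/74949) = -9338*(-1/74949) = 1334/10707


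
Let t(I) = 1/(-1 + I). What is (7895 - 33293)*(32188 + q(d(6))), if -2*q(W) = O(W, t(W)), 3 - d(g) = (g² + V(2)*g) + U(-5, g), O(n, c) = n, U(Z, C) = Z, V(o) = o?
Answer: -818018784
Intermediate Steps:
d(g) = 8 - g² - 2*g (d(g) = 3 - ((g² + 2*g) - 5) = 3 - (-5 + g² + 2*g) = 3 + (5 - g² - 2*g) = 8 - g² - 2*g)
q(W) = -W/2
(7895 - 33293)*(32188 + q(d(6))) = (7895 - 33293)*(32188 - (8 - 1*6² - 2*6)/2) = -25398*(32188 - (8 - 1*36 - 12)/2) = -25398*(32188 - (8 - 36 - 12)/2) = -25398*(32188 - ½*(-40)) = -25398*(32188 + 20) = -25398*32208 = -818018784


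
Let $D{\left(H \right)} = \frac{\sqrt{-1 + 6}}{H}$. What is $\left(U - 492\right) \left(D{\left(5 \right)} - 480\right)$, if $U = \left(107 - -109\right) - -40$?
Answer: $113280 - \frac{236 \sqrt{5}}{5} \approx 1.1317 \cdot 10^{5}$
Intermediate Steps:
$U = 256$ ($U = \left(107 + 109\right) + 40 = 216 + 40 = 256$)
$D{\left(H \right)} = \frac{\sqrt{5}}{H}$
$\left(U - 492\right) \left(D{\left(5 \right)} - 480\right) = \left(256 - 492\right) \left(\frac{\sqrt{5}}{5} - 480\right) = - 236 \left(\sqrt{5} \cdot \frac{1}{5} - 480\right) = - 236 \left(\frac{\sqrt{5}}{5} - 480\right) = - 236 \left(-480 + \frac{\sqrt{5}}{5}\right) = 113280 - \frac{236 \sqrt{5}}{5}$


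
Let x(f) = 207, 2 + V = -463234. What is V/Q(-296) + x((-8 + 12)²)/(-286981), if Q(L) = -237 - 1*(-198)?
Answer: 44313307481/3730753 ≈ 11878.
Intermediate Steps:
Q(L) = -39 (Q(L) = -237 + 198 = -39)
V = -463236 (V = -2 - 463234 = -463236)
V/Q(-296) + x((-8 + 12)²)/(-286981) = -463236/(-39) + 207/(-286981) = -463236*(-1/39) + 207*(-1/286981) = 154412/13 - 207/286981 = 44313307481/3730753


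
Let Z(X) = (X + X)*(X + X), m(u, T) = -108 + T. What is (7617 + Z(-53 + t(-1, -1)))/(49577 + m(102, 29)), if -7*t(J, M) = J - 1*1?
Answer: 917877/2425402 ≈ 0.37844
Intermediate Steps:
t(J, M) = 1/7 - J/7 (t(J, M) = -(J - 1*1)/7 = -(J - 1)/7 = -(-1 + J)/7 = 1/7 - J/7)
Z(X) = 4*X**2 (Z(X) = (2*X)*(2*X) = 4*X**2)
(7617 + Z(-53 + t(-1, -1)))/(49577 + m(102, 29)) = (7617 + 4*(-53 + (1/7 - 1/7*(-1)))**2)/(49577 + (-108 + 29)) = (7617 + 4*(-53 + (1/7 + 1/7))**2)/(49577 - 79) = (7617 + 4*(-53 + 2/7)**2)/49498 = (7617 + 4*(-369/7)**2)*(1/49498) = (7617 + 4*(136161/49))*(1/49498) = (7617 + 544644/49)*(1/49498) = (917877/49)*(1/49498) = 917877/2425402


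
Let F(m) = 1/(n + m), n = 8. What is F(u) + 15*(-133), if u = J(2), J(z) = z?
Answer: -19949/10 ≈ -1994.9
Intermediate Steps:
u = 2
F(m) = 1/(8 + m)
F(u) + 15*(-133) = 1/(8 + 2) + 15*(-133) = 1/10 - 1995 = -19949/10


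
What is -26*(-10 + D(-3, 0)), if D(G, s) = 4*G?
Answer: 572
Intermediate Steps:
-26*(-10 + D(-3, 0)) = -26*(-10 + 4*(-3)) = -26*(-10 - 12) = -26*(-22) = 572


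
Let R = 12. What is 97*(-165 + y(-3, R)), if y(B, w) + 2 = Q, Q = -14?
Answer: -17557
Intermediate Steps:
y(B, w) = -16 (y(B, w) = -2 - 14 = -16)
97*(-165 + y(-3, R)) = 97*(-165 - 16) = 97*(-181) = -17557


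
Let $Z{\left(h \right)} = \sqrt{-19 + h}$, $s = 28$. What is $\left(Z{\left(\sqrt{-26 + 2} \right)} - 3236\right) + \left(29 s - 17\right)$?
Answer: $-2441 + \sqrt{-19 + 2 i \sqrt{6}} \approx -2440.4 + 4.3944 i$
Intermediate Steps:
$\left(Z{\left(\sqrt{-26 + 2} \right)} - 3236\right) + \left(29 s - 17\right) = \left(\sqrt{-19 + \sqrt{-26 + 2}} - 3236\right) + \left(29 \cdot 28 - 17\right) = \left(\sqrt{-19 + \sqrt{-24}} - 3236\right) + \left(812 - 17\right) = \left(\sqrt{-19 + 2 i \sqrt{6}} - 3236\right) + 795 = \left(-3236 + \sqrt{-19 + 2 i \sqrt{6}}\right) + 795 = -2441 + \sqrt{-19 + 2 i \sqrt{6}}$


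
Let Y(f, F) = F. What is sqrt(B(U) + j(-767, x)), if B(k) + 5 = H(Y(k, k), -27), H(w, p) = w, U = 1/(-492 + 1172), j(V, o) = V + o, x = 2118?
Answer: sqrt(155597770)/340 ≈ 36.688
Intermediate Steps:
U = 1/680 ≈ 0.0014706
B(k) = -5 + k
sqrt(B(U) + j(-767, x)) = sqrt((-5 + 1/680) + (-767 + 2118)) = sqrt(-3399/680 + 1351) = sqrt(915281/680) = sqrt(155597770)/340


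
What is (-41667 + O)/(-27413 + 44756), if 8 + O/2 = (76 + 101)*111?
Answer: -2389/17343 ≈ -0.13775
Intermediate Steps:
O = 39278 (O = -16 + 2*((76 + 101)*111) = -16 + 2*(177*111) = -16 + 2*19647 = -16 + 39294 = 39278)
(-41667 + O)/(-27413 + 44756) = (-41667 + 39278)/(-27413 + 44756) = -2389/17343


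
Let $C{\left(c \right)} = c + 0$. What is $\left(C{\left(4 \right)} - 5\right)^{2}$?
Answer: $1$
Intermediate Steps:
$C{\left(c \right)} = c$
$\left(C{\left(4 \right)} - 5\right)^{2} = \left(4 - 5\right)^{2} = \left(-1\right)^{2} = 1$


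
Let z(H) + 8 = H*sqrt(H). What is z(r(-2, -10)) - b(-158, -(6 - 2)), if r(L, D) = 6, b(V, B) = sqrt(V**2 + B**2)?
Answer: -8 - 2*sqrt(6245) + 6*sqrt(6) ≈ -151.35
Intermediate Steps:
b(V, B) = sqrt(B**2 + V**2)
z(H) = -8 + H**(3/2) (z(H) = -8 + H*sqrt(H) = -8 + H**(3/2))
z(r(-2, -10)) - b(-158, -(6 - 2)) = (-8 + 6**(3/2)) - sqrt((-(6 - 2))**2 + (-158)**2) = (-8 + 6*sqrt(6)) - sqrt((-1*4)**2 + 24964) = (-8 + 6*sqrt(6)) - sqrt((-4)**2 + 24964) = (-8 + 6*sqrt(6)) - sqrt(16 + 24964) = (-8 + 6*sqrt(6)) - sqrt(24980) = (-8 + 6*sqrt(6)) - 2*sqrt(6245) = -8 - 2*sqrt(6245) + 6*sqrt(6)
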